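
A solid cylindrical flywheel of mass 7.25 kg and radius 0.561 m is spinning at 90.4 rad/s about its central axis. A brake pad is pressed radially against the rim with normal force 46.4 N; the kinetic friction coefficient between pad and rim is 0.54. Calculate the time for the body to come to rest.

I = ½MR² = (1/2)(7.25)(0.561)² = 1.141 kg·m².
Friction force f = μN = (0.54)(46.4) = 25.06 N at the rim; torque magnitude τ = fR = 14.06 N·m, opposing ω.
|α| = τ/I = 14.06/1.141 = 12.32 rad/s² (deceleration).
0 = ω₀ − |α|t ⇒ t = ω₀/|α| = 90.4/12.32 = 7.337 s.

t ≈ 7.34 s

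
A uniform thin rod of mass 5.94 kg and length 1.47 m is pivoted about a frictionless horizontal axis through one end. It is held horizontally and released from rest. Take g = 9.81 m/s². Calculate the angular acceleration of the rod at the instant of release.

About the pivot, I = (1/3)ML² = (1/3)(5.94)(1.47)² = 4.279 kg·m².
The weight acts at the center, a distance L/2 = 0.7350 m from the pivot; τ = Mg(L/2) = 42.83 N·m.
α = τ/I = 42.83/4.279 = 10.01 rad/s².

α ≈ 10.0 rad/s²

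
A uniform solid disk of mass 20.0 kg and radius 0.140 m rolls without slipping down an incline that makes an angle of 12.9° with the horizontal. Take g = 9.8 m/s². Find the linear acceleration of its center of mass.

a ≈ 1.46 m/s²

Translation along the incline: Mg sinθ − f = Ma.
Rotation about the center: fR = Iα with I = ½MR². No-slip gives a = αR, so f = (I/R²)a = (1/2)M a.
Substituting: Mg sinθ = (1 + 0.5000)Ma, so a = g sinθ/(1 + 0.5000) = (9.8) sin 12.9° / 1.500 = 1.459 m/s².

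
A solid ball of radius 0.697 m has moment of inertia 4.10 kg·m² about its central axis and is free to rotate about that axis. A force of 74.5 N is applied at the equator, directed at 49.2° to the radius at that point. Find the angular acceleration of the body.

α ≈ 9.59 rad/s²

Only the tangential component produces torque: τ = F R sinθ = (74.5)(0.697) sin 49.2° = 39.31 N·m.
Newton's second law for rotation, τ = Iα, gives α = τ/I = 39.31/4.100 = 9.587 rad/s².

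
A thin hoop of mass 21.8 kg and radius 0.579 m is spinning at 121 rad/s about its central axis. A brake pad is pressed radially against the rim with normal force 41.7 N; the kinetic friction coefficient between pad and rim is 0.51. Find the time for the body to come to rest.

t ≈ 71.8 s

I = MR² = (21.8)(0.579)² = 7.308 kg·m².
Friction force f = μN = (0.51)(41.7) = 21.27 N at the rim; torque magnitude τ = fR = 12.31 N·m, opposing ω.
|α| = τ/I = 12.31/7.308 = 1.685 rad/s² (deceleration).
0 = ω₀ − |α|t ⇒ t = ω₀/|α| = 121/1.685 = 71.81 s.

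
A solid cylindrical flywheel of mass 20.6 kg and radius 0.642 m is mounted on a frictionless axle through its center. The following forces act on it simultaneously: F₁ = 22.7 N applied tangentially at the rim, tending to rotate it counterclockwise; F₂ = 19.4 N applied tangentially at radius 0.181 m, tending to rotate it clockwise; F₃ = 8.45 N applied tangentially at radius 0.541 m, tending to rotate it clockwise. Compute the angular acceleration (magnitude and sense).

α ≈ 1.53 rad/s², counterclockwise

I = ½MR² = (1/2)(20.6)(0.642)² = 4.245 kg·m².
Taking counterclockwise as positive: τ₁ = +(22.7)(0.642) = +14.57 N·m; τ₂ = −(19.4)(0.181) = −3.511 N·m; τ₃ = −(8.45)(0.541) = −4.571 N·m.
Net torque τ = 6.491 N·m.
α = τ/I = 6.491/4.245 = 1.529 rad/s².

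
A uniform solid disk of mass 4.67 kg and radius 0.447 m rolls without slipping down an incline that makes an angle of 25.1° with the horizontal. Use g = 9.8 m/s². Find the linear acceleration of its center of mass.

a ≈ 2.77 m/s²

Translation along the incline: Mg sinθ − f = Ma.
Rotation about the center: fR = Iα with I = ½MR². No-slip gives a = αR, so f = (I/R²)a = (1/2)M a.
Substituting: Mg sinθ = (1 + 0.5000)Ma, so a = g sinθ/(1 + 0.5000) = (9.8) sin 25.1° / 1.500 = 2.771 m/s².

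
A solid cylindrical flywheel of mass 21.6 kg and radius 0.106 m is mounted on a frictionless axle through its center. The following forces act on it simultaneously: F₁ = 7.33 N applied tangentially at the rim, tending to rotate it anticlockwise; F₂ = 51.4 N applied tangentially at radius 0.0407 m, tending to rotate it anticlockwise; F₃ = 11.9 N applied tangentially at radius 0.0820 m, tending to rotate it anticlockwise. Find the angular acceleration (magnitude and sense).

α ≈ 31.7 rad/s², anticlockwise

I = ½MR² = (1/2)(21.6)(0.106)² = 0.1213 kg·m².
Taking anticlockwise as positive: τ₁ = +(7.33)(0.106) = +0.7770 N·m; τ₂ = +(51.4)(0.0407) = +2.092 N·m; τ₃ = +(11.9)(0.0820) = +0.9758 N·m.
Net torque τ = 3.845 N·m.
α = τ/I = 3.845/0.1213 = 31.68 rad/s².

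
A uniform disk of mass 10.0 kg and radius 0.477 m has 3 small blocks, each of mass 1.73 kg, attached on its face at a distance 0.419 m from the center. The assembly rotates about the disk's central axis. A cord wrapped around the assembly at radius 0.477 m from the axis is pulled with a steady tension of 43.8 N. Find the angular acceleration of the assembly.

α ≈ 10.2 rad/s²

I_disk = ½MR² = ½(10.0)(0.477)² = 1.138 kg·m².
I_blocks = 3·m·r² = 3(1.73)(0.419)² = 0.9112 kg·m².
Total I = 2.049 kg·m².
τ = F r = (43.8)(0.477) = 20.89 N·m.
α = τ/I = 20.89/2.049 = 10.20 rad/s².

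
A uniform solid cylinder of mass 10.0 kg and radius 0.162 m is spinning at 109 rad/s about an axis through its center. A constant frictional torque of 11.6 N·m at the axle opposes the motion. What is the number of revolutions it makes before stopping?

I = ½MR² = (1/2)(10.0)(0.162)² = 0.1312 kg·m².
The net torque has magnitude 11.6 N·m, opposing ω.
|α| = τ/I = 11.60/0.1312 = 88.40 rad/s² (deceleration).
ω² = ω₀² − 2|α|θ with ω = 0 ⇒ θ = ω₀²/(2|α|) = 67.20 rad = 10.70 rev.

≈ 10.7 revolutions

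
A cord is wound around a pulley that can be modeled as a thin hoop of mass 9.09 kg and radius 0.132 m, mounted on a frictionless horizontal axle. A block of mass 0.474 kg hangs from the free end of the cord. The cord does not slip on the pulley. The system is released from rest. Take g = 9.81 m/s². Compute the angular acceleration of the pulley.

α ≈ 3.68 rad/s²

I = MR² = (9.09)(0.132)² = 0.1584 kg·m².
Block: mg − T = ma. Pulley: TR = Iα. No-slip: a = αR, so T = (I/R²)a = 9.090·a.
Then mg = (m + 9.090)a, so a = (0.474)(9.81)/(0.474 + 9.090) = 0.4862 m/s².
α = a/R = 0.4862/0.132 = 3.683 rad/s².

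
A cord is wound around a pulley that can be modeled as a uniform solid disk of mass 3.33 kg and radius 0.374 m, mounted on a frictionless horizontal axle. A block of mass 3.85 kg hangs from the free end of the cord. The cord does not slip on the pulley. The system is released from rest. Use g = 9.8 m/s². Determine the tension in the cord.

T ≈ 11.4 N

I = ½MR² = (1/2)(3.33)(0.374)² = 0.2329 kg·m².
Block: mg − T = ma. Pulley: TR = Iα. No-slip: a = αR, so T = (I/R²)a = 1.665·a.
Then mg = (m + 1.665)a, so a = (3.85)(9.8)/(3.85 + 1.665) = 6.841 m/s².
T = 1.665·a = 11.39 N.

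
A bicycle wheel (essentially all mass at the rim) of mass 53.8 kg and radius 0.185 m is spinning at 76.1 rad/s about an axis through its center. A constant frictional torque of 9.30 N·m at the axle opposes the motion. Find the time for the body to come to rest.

I = MR² = (53.8)(0.185)² = 1.841 kg·m².
The net torque has magnitude 9.30 N·m, opposing ω.
|α| = τ/I = 9.300/1.841 = 5.051 rad/s² (deceleration).
0 = ω₀ − |α|t ⇒ t = ω₀/|α| = 76.1/5.051 = 15.07 s.

t ≈ 15.1 s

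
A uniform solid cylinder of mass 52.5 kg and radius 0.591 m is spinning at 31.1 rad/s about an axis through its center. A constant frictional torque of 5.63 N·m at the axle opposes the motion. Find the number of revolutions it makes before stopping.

≈ 125 revolutions

I = ½MR² = (1/2)(52.5)(0.591)² = 9.169 kg·m².
The net torque has magnitude 5.63 N·m, opposing ω.
|α| = τ/I = 5.630/9.169 = 0.6141 rad/s² (deceleration).
ω² = ω₀² − 2|α|θ with ω = 0 ⇒ θ = ω₀²/(2|α|) = 787.6 rad = 125.3 rev.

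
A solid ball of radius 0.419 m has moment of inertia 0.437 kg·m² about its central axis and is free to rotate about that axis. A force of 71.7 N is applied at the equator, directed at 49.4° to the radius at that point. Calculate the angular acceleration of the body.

Only the tangential component produces torque: τ = F R sinθ = (71.7)(0.419) sin 49.4° = 22.81 N·m.
Newton's second law for rotation, τ = Iα, gives α = τ/I = 22.81/0.4370 = 52.20 rad/s².

α ≈ 52.2 rad/s²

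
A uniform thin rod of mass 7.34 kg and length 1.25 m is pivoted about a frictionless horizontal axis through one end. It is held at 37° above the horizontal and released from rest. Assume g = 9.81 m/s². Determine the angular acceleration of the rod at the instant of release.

α ≈ 9.40 rad/s²

About the pivot, I = (1/3)ML² = (1/3)(7.34)(1.25)² = 3.823 kg·m².
The weight acts at the center, a distance L/2 = 0.6250 m from the pivot; τ = Mg(L/2) cos 37° = 35.94 N·m.
α = τ/I = 35.94/3.823 = 9.402 rad/s².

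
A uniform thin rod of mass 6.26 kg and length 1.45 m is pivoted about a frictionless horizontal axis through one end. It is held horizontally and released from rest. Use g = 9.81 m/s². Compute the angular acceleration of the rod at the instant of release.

About the pivot, I = (1/3)ML² = (1/3)(6.26)(1.45)² = 4.387 kg·m².
The weight acts at the center, a distance L/2 = 0.7250 m from the pivot; τ = Mg(L/2) = 44.52 N·m.
α = τ/I = 44.52/4.387 = 10.15 rad/s².
(Equivalently α = (3g/(2L)) = 10.15 rad/s².)

α ≈ 10.1 rad/s²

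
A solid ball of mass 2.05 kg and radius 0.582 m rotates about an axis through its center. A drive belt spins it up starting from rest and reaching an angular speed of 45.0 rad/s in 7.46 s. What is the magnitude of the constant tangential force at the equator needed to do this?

I = (2/5)MR² = (2/5)(2.05)(0.582)² = 0.2778 kg·m².
α = Δω/Δt = (45.0 − 0)/7.46 = 6.032 rad/s².
The required torque is τ = Iα = (0.2778)(6.032) = 1.675 N·m.
A tangential force at the equator gives τ = FR, so F = τ/R = 1.675/0.582 = 2.879 N.

F ≈ 2.88 N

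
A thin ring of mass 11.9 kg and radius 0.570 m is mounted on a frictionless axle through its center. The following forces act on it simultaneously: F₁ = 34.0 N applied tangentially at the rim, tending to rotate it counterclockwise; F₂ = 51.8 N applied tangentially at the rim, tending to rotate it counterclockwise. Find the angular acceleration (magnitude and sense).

α ≈ 12.6 rad/s², counterclockwise

I = MR² = (11.9)(0.570)² = 3.866 kg·m².
Taking counterclockwise as positive: τ₁ = +(34.0)(0.570) = +19.38 N·m; τ₂ = +(51.8)(0.570) = +29.53 N·m.
Net torque τ = 48.91 N·m.
α = τ/I = 48.91/3.866 = 12.65 rad/s².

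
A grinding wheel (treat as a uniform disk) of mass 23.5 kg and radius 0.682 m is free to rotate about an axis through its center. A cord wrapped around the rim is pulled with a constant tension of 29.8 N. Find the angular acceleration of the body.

α ≈ 3.72 rad/s²

I = ½MR² = (1/2)(23.5)(0.682)² = 5.465 kg·m².
τ = F R = (29.8)(0.682) = 20.32 N·m.
Newton's second law for rotation, τ = Iα, gives α = τ/I = 20.32/5.465 = 3.719 rad/s².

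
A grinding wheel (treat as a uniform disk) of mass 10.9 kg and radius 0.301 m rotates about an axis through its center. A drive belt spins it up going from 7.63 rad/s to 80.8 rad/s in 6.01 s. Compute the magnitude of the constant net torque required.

I = ½MR² = (1/2)(10.9)(0.301)² = 0.4938 kg·m².
α = Δω/Δt = (80.8 − 7.63)/6.01 = 12.17 rad/s².
τ = Iα = (0.4938)(12.17) = 6.012 N·m.

τ ≈ 6.01 N·m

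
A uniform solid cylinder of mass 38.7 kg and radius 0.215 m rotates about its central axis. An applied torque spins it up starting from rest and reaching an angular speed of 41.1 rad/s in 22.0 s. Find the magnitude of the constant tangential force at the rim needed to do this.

I = ½MR² = (1/2)(38.7)(0.215)² = 0.8945 kg·m².
α = Δω/Δt = (41.1 − 0)/22.0 = 1.868 rad/s².
The required torque is τ = Iα = (0.8945)(1.868) = 1.671 N·m.
A tangential force at the rim gives τ = FR, so F = τ/R = 1.671/0.215 = 7.772 N.

F ≈ 7.77 N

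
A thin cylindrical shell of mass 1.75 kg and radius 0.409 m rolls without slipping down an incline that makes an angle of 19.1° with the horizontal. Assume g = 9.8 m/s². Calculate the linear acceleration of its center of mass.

Translation along the incline: Mg sinθ − f = Ma.
Rotation about the center: fR = Iα with I = MR². No-slip gives a = αR, so f = (I/R²)a = M a.
Substituting: Mg sinθ = (1 + 1.000)Ma, so a = g sinθ/(1 + 1.000) = (9.8) sin 19.1° / 2.000 = 1.603 m/s².

a ≈ 1.60 m/s²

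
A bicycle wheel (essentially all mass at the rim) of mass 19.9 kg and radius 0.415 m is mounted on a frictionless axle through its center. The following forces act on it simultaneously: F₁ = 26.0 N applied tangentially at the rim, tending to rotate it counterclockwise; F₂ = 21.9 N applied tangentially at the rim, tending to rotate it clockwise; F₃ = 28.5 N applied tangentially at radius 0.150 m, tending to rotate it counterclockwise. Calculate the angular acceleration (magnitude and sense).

α ≈ 1.74 rad/s², counterclockwise

I = MR² = (19.9)(0.415)² = 3.427 kg·m².
Taking counterclockwise as positive: τ₁ = +(26.0)(0.415) = +10.79 N·m; τ₂ = −(21.9)(0.415) = −9.088 N·m; τ₃ = +(28.5)(0.150) = +4.275 N·m.
Net torque τ = 5.976 N·m.
α = τ/I = 5.976/3.427 = 1.744 rad/s².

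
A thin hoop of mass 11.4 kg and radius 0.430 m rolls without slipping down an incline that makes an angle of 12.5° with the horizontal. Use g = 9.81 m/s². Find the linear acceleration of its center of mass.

a ≈ 1.06 m/s²

Translation along the incline: Mg sinθ − f = Ma.
Rotation about the center: fR = Iα with I = MR². No-slip gives a = αR, so f = (I/R²)a = M a.
Substituting: Mg sinθ = (1 + 1.000)Ma, so a = g sinθ/(1 + 1.000) = (9.81) sin 12.5° / 2.000 = 1.062 m/s².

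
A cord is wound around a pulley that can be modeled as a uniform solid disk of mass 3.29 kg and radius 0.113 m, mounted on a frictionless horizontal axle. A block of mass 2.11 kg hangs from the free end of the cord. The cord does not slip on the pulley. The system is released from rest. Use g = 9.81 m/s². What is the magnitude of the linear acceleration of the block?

I = ½MR² = (1/2)(3.29)(0.113)² = 0.02101 kg·m².
Block: mg − T = ma. Pulley: TR = Iα. No-slip: a = αR, so T = (I/R²)a = 1.645·a.
Then mg = (m + 1.645)a, so a = (2.11)(9.81)/(2.11 + 1.645) = 5.512 m/s².

a ≈ 5.51 m/s²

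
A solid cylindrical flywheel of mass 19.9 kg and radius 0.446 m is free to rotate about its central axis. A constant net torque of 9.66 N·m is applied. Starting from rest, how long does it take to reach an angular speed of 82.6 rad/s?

t ≈ 16.9 s

I = ½MR² = (1/2)(19.9)(0.446)² = 1.979 kg·m².
α = τ/I = 9.66/1.979 = 4.881 rad/s².
ω = αt ⇒ t = ω/α = 82.6/4.881 = 16.92 s.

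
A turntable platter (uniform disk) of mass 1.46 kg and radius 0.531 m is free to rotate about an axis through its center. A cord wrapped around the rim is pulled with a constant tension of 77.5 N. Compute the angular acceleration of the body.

I = ½MR² = (1/2)(1.46)(0.531)² = 0.2058 kg·m².
τ = F R = (77.5)(0.531) = 41.15 N·m.
From τ = Iα: α = 41.15/0.2058 = 199.9 rad/s².

α ≈ 200 rad/s²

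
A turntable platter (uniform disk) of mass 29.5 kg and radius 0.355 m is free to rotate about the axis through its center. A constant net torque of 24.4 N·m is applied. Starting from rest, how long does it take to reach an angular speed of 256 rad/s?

t ≈ 19.5 s

I = ½MR² = (1/2)(29.5)(0.355)² = 1.859 kg·m².
α = τ/I = 24.4/1.859 = 13.13 rad/s².
ω = αt ⇒ t = ω/α = 256/13.13 = 19.50 s.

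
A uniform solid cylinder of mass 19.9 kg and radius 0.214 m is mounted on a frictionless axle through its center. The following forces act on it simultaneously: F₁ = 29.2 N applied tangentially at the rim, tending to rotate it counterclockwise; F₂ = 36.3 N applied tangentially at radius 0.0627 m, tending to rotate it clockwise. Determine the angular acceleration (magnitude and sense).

I = ½MR² = (1/2)(19.9)(0.214)² = 0.4557 kg·m².
Taking counterclockwise as positive: τ₁ = +(29.2)(0.214) = +6.249 N·m; τ₂ = −(36.3)(0.0627) = −2.276 N·m.
Net torque τ = 3.973 N·m.
α = τ/I = 3.973/0.4557 = 8.719 rad/s².

α ≈ 8.72 rad/s², counterclockwise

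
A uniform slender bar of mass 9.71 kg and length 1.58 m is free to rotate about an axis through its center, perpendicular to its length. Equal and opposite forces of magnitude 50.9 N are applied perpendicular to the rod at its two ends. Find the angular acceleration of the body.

α ≈ 39.8 rad/s²

I = (1/12)ML² = (1/12)(9.71)(1.58)² = 2.020 kg·m².
The couple gives τ = F·(L/2) + F·(L/2) = F L = (50.9)(1.58) = 80.42 N·m.
From τ = Iα: α = 80.42/2.020 = 39.81 rad/s².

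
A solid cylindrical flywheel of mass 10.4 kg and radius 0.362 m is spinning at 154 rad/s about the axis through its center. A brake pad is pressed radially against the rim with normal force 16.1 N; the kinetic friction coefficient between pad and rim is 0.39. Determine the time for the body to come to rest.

I = ½MR² = (1/2)(10.4)(0.362)² = 0.6814 kg·m².
Friction force f = μN = (0.39)(16.1) = 6.279 N at the rim; torque magnitude τ = fR = 2.273 N·m, opposing ω.
|α| = τ/I = 2.273/0.6814 = 3.336 rad/s² (deceleration).
0 = ω₀ − |α|t ⇒ t = ω₀/|α| = 154/3.336 = 46.17 s.

t ≈ 46.2 s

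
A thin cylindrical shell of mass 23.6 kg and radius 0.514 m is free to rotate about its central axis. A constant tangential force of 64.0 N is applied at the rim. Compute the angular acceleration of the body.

α ≈ 5.28 rad/s²

I = MR² = (23.6)(0.514)² = 6.235 kg·m².
τ = F R = (64.0)(0.514) = 32.90 N·m.
From τ = Iα: α = 32.90/6.235 = 5.276 rad/s².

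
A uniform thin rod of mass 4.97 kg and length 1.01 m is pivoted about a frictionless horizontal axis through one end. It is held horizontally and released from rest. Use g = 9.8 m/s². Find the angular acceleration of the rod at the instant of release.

About the pivot, I = (1/3)ML² = (1/3)(4.97)(1.01)² = 1.690 kg·m².
The weight acts at the center, a distance L/2 = 0.5050 m from the pivot; τ = Mg(L/2) = 24.60 N·m.
α = τ/I = 24.60/1.690 = 14.55 rad/s².

α ≈ 14.6 rad/s²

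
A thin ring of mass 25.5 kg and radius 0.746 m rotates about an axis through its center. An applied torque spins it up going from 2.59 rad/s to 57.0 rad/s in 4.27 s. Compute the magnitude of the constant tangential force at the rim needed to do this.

I = MR² = (25.5)(0.746)² = 14.19 kg·m².
α = Δω/Δt = (57.0 − 2.59)/4.27 = 12.74 rad/s².
The required torque is τ = Iα = (14.19)(12.74) = 180.8 N·m.
A tangential force at the rim gives τ = FR, so F = τ/R = 180.8/0.746 = 242.4 N.

F ≈ 242 N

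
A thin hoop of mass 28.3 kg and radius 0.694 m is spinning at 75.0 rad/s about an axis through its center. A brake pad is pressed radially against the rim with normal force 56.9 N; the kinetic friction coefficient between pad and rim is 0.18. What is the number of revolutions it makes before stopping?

≈ 858 revolutions

I = MR² = (28.3)(0.694)² = 13.63 kg·m².
Friction force f = μN = (0.18)(56.9) = 10.24 N at the rim; torque magnitude τ = fR = 7.108 N·m, opposing ω.
|α| = τ/I = 7.108/13.63 = 0.5215 rad/s² (deceleration).
ω² = ω₀² − 2|α|θ with ω = 0 ⇒ θ = ω₀²/(2|α|) = 5393 rad = 858.4 rev.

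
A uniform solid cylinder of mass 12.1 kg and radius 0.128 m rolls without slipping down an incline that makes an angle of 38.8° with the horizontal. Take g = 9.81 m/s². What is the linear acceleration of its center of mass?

a ≈ 4.10 m/s²

Translation along the incline: Mg sinθ − f = Ma.
Rotation about the center: fR = Iα with I = ½MR². No-slip gives a = αR, so f = (I/R²)a = (1/2)M a.
Substituting: Mg sinθ = (1 + 0.5000)Ma, so a = g sinθ/(1 + 0.5000) = (9.81) sin 38.8° / 1.500 = 4.098 m/s².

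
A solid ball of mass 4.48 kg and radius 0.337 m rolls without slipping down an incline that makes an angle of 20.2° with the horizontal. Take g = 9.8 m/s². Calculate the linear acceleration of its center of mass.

a ≈ 2.42 m/s²

Translation along the incline: Mg sinθ − f = Ma.
Rotation about the center: fR = Iα with I = (2/5)MR². No-slip gives a = αR, so f = (I/R²)a = (2/5)M a.
Substituting: Mg sinθ = (1 + 0.4000)Ma, so a = g sinθ/(1 + 0.4000) = (9.8) sin 20.2° / 1.400 = 2.417 m/s².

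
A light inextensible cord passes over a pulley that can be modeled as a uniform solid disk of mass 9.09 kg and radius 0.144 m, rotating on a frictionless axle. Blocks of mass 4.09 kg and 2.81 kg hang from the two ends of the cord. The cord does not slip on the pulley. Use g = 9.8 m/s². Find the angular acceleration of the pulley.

I = ½MR² = (1/2)(9.09)(0.144)² = 0.09425 kg·m².
Heavier block: m₁g − T₁ = m₁a. Lighter block: T₂ − m₂g = m₂a.
Pulley: (T₁ − T₂)R = Iα = I(a/R), so T₁ − T₂ = (I/R²)a = (1/2)M_p a = 4.545·a.
Adding the three: (m₁ − m₂)g = (m₁ + m₂ + 4.545)a, so a = (4.09 − 2.81)(9.8)/(4.09 + 2.81 + 4.545) = 1.096 m/s².
α = a/R = 1.096/0.144 = 7.611 rad/s².

α ≈ 7.61 rad/s²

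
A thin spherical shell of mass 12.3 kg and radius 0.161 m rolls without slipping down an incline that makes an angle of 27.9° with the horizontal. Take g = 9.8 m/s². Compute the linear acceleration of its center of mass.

Translation along the incline: Mg sinθ − f = Ma.
Rotation about the center: fR = Iα with I = (2/3)MR². No-slip gives a = αR, so f = (I/R²)a = (2/3)M a.
Substituting: Mg sinθ = (1 + 0.6667)Ma, so a = g sinθ/(1 + 0.6667) = (9.8) sin 27.9° / 1.667 = 2.751 m/s².

a ≈ 2.75 m/s²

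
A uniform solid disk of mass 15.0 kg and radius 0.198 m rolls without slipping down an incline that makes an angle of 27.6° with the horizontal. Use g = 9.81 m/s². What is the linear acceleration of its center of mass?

Translation along the incline: Mg sinθ − f = Ma.
Rotation about the center: fR = Iα with I = ½MR². No-slip gives a = αR, so f = (I/R²)a = (1/2)M a.
Substituting: Mg sinθ = (1 + 0.5000)Ma, so a = g sinθ/(1 + 0.5000) = (9.81) sin 27.6° / 1.500 = 3.030 m/s².

a ≈ 3.03 m/s²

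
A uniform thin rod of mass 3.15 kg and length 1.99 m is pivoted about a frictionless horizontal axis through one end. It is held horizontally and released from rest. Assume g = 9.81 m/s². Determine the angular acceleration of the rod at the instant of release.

About the pivot, I = (1/3)ML² = (1/3)(3.15)(1.99)² = 4.158 kg·m².
The weight acts at the center, a distance L/2 = 0.9950 m from the pivot; τ = Mg(L/2) = 30.75 N·m.
α = τ/I = 30.75/4.158 = 7.394 rad/s².
(Equivalently α = (3g/(2L)) = 7.394 rad/s².)

α ≈ 7.39 rad/s²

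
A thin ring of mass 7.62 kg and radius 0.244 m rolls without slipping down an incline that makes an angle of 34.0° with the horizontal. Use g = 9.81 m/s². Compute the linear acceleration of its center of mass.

Translation along the incline: Mg sinθ − f = Ma.
Rotation about the center: fR = Iα with I = MR². No-slip gives a = αR, so f = (I/R²)a = M a.
Substituting: Mg sinθ = (1 + 1.000)Ma, so a = g sinθ/(1 + 1.000) = (9.81) sin 34.0° / 2.000 = 2.743 m/s².

a ≈ 2.74 m/s²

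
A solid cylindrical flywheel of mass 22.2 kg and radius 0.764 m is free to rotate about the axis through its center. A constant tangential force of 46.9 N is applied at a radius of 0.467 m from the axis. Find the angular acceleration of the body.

I = ½MR² = (1/2)(22.2)(0.764)² = 6.479 kg·m².
τ = F·r = (46.9)(0.467) = 21.90 N·m.
From τ = Iα: α = 21.90/6.479 = 3.380 rad/s².

α ≈ 3.38 rad/s²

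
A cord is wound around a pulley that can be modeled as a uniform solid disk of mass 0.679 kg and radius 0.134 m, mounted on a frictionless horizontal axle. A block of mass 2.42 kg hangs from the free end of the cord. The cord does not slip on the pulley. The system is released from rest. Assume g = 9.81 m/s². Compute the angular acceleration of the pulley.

α ≈ 64.2 rad/s²

I = ½MR² = (1/2)(0.679)(0.134)² = 0.006096 kg·m².
Block: mg − T = ma. Pulley: TR = Iα. No-slip: a = αR, so T = (I/R²)a = 0.3395·a.
Then mg = (m + 0.3395)a, so a = (2.42)(9.81)/(2.42 + 0.3395) = 8.603 m/s².
α = a/R = 8.603/0.134 = 64.20 rad/s².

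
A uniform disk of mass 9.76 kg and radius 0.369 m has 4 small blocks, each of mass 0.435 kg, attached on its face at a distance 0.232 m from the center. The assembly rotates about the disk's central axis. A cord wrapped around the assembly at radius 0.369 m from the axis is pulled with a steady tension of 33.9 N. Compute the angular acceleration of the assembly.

I_disk = ½MR² = ½(9.76)(0.369)² = 0.6645 kg·m².
I_blocks = 4·m·r² = 4(0.435)(0.232)² = 0.09365 kg·m².
Total I = 0.7581 kg·m².
τ = F r = (33.9)(0.369) = 12.51 N·m.
α = τ/I = 12.51/0.7581 = 16.50 rad/s².

α ≈ 16.5 rad/s²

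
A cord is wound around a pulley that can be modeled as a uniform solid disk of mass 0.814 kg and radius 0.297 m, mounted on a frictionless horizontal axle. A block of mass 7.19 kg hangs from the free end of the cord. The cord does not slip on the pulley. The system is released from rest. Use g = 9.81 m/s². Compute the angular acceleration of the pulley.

α ≈ 31.3 rad/s²

I = ½MR² = (1/2)(0.814)(0.297)² = 0.03590 kg·m².
Block: mg − T = ma. Pulley: TR = Iα. No-slip: a = αR, so T = (I/R²)a = 0.4070·a.
Then mg = (m + 0.4070)a, so a = (7.19)(9.81)/(7.19 + 0.4070) = 9.284 m/s².
α = a/R = 9.284/0.297 = 31.26 rad/s².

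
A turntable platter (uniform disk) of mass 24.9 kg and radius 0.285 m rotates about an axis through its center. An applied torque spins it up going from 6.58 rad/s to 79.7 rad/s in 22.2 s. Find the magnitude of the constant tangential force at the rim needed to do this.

I = ½MR² = (1/2)(24.9)(0.285)² = 1.011 kg·m².
α = Δω/Δt = (79.7 − 6.58)/22.2 = 3.294 rad/s².
The required torque is τ = Iα = (1.011)(3.294) = 3.331 N·m.
A tangential force at the rim gives τ = FR, so F = τ/R = 3.331/0.285 = 11.69 N.

F ≈ 11.7 N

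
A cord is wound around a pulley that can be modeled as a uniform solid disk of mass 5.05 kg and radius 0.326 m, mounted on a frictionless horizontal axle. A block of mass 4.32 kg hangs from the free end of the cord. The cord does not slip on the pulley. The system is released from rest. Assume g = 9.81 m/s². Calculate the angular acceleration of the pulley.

I = ½MR² = (1/2)(5.05)(0.326)² = 0.2683 kg·m².
Block: mg − T = ma. Pulley: TR = Iα. No-slip: a = αR, so T = (I/R²)a = 2.525·a.
Then mg = (m + 2.525)a, so a = (4.32)(9.81)/(4.32 + 2.525) = 6.191 m/s².
α = a/R = 6.191/0.326 = 18.99 rad/s².

α ≈ 19.0 rad/s²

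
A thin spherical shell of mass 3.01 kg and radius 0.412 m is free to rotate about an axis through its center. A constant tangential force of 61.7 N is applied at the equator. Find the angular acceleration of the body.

I = (2/3)MR² = (2/3)(3.01)(0.412)² = 0.3406 kg·m².
τ = F R = (61.7)(0.412) = 25.42 N·m.
Newton's second law for rotation, τ = Iα, gives α = τ/I = 25.42/0.3406 = 74.63 rad/s².

α ≈ 74.6 rad/s²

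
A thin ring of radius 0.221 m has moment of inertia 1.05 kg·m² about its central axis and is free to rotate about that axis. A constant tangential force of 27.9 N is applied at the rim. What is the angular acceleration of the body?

α ≈ 5.87 rad/s²

τ = F R = (27.9)(0.221) = 6.166 N·m.
From τ = Iα: α = 6.166/1.050 = 5.872 rad/s².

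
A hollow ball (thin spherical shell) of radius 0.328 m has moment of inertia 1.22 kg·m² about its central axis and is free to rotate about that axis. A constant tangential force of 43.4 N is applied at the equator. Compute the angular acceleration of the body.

τ = F R = (43.4)(0.328) = 14.24 N·m.
Newton's second law for rotation, τ = Iα, gives α = τ/I = 14.24/1.220 = 11.67 rad/s².

α ≈ 11.7 rad/s²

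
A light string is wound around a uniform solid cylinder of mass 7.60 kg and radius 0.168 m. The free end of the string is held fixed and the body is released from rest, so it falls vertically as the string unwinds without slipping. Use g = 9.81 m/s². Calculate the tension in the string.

T ≈ 24.9 N

Translation: Mg − T = Ma. Rotation about the center: TR = Iα with I = ½MR².
With a = αR: T = (I/R²)a = (1/2)M a, so Mg = (1 + 0.5000)Ma.
a = g/(1 + 0.5000) = 9.81/1.500 = 6.540 m/s².
T = 0.5000·M·a = (0.5000)(7.60)(6.540) = 24.85 N.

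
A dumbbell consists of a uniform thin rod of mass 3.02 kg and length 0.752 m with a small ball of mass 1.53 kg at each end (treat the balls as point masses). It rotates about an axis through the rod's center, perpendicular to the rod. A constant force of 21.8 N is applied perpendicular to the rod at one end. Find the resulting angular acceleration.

I_rod = (1/12)ML² = (1/12)(3.02)(0.752)² = 0.1423 kg·m².
I_balls = 2·m·(L/2)² = 2(1.53)(0.3760)² = 0.4326 kg·m².
Total I = 0.5749 kg·m².
τ = F·(L/2) = (21.8)(0.376) = 8.197 N·m.
α = τ/I = 8.197/0.5749 = 14.26 rad/s².

α ≈ 14.3 rad/s²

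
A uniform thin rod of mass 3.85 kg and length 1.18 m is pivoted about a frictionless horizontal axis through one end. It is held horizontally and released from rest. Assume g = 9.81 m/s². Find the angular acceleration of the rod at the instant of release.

α ≈ 12.5 rad/s²

About the pivot, I = (1/3)ML² = (1/3)(3.85)(1.18)² = 1.787 kg·m².
The weight acts at the center, a distance L/2 = 0.5900 m from the pivot; τ = Mg(L/2) = 22.28 N·m.
α = τ/I = 22.28/1.787 = 12.47 rad/s².
(Equivalently α = (3g/(2L)) = 12.47 rad/s².)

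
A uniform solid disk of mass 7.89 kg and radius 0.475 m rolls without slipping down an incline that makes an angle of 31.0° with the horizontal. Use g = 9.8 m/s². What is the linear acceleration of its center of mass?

Translation along the incline: Mg sinθ − f = Ma.
Rotation about the center: fR = Iα with I = ½MR². No-slip gives a = αR, so f = (I/R²)a = (1/2)M a.
Substituting: Mg sinθ = (1 + 0.5000)Ma, so a = g sinθ/(1 + 0.5000) = (9.8) sin 31.0° / 1.500 = 3.365 m/s².

a ≈ 3.36 m/s²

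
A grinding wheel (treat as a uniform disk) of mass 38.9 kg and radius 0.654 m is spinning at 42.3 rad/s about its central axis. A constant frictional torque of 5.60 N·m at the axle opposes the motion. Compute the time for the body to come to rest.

I = ½MR² = (1/2)(38.9)(0.654)² = 8.319 kg·m².
The net torque has magnitude 5.60 N·m, opposing ω.
|α| = τ/I = 5.600/8.319 = 0.6732 rad/s² (deceleration).
0 = ω₀ − |α|t ⇒ t = ω₀/|α| = 42.3/0.6732 = 62.84 s.

t ≈ 62.8 s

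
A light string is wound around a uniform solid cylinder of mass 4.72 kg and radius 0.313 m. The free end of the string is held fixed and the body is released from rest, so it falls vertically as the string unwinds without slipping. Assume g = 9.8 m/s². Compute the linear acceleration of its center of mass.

a ≈ 6.53 m/s²

Translation: Mg − T = Ma. Rotation about the center: TR = Iα with I = ½MR².
With a = αR: T = (I/R²)a = (1/2)M a, so Mg = (1 + 0.5000)Ma.
a = g/(1 + 0.5000) = 9.8/1.500 = 6.533 m/s².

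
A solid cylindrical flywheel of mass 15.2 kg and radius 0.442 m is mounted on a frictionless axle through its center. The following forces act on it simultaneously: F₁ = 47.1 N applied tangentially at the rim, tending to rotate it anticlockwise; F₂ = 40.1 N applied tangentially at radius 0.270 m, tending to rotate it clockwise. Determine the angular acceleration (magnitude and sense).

I = ½MR² = (1/2)(15.2)(0.442)² = 1.485 kg·m².
Taking anticlockwise as positive: τ₁ = +(47.1)(0.442) = +20.82 N·m; τ₂ = −(40.1)(0.270) = −10.83 N·m.
Net torque τ = 9.991 N·m.
α = τ/I = 9.991/1.485 = 6.729 rad/s².

α ≈ 6.73 rad/s², anticlockwise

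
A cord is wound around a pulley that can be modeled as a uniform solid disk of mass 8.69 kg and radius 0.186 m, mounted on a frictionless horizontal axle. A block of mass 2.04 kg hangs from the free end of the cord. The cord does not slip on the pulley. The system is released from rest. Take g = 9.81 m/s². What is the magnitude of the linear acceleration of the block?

I = ½MR² = (1/2)(8.69)(0.186)² = 0.1503 kg·m².
Block: mg − T = ma. Pulley: TR = Iα. No-slip: a = αR, so T = (I/R²)a = 4.345·a.
Then mg = (m + 4.345)a, so a = (2.04)(9.81)/(2.04 + 4.345) = 3.134 m/s².

a ≈ 3.13 m/s²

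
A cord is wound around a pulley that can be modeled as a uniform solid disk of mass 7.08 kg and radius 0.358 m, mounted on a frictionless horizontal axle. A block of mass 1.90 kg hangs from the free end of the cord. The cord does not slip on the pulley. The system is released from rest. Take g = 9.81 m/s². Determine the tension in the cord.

I = ½MR² = (1/2)(7.08)(0.358)² = 0.4537 kg·m².
Block: mg − T = ma. Pulley: TR = Iα. No-slip: a = αR, so T = (I/R²)a = 3.540·a.
Then mg = (m + 3.540)a, so a = (1.90)(9.81)/(1.90 + 3.540) = 3.426 m/s².
T = 3.540·a = 12.13 N.

T ≈ 12.1 N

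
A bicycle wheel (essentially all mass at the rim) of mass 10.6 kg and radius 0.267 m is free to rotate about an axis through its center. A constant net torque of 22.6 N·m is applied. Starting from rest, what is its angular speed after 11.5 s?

ω ≈ 344 rad/s

I = MR² = (10.6)(0.267)² = 0.7557 kg·m².
α = τ/I = 22.6/0.7557 = 29.91 rad/s².
ω = ω₀ + αt = 0 + (29.91)(11.5) = 343.9 rad/s.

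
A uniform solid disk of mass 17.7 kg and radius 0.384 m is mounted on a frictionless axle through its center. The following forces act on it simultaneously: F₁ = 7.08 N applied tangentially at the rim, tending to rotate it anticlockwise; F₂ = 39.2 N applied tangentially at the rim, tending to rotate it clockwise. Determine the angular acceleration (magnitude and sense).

I = ½MR² = (1/2)(17.7)(0.384)² = 1.305 kg·m².
Taking anticlockwise as positive: τ₁ = +(7.08)(0.384) = +2.719 N·m; τ₂ = −(39.2)(0.384) = −15.05 N·m.
Net torque τ = -12.33 N·m.
α = τ/I = -12.33/1.305 = -9.452 rad/s².

α ≈ 9.45 rad/s², clockwise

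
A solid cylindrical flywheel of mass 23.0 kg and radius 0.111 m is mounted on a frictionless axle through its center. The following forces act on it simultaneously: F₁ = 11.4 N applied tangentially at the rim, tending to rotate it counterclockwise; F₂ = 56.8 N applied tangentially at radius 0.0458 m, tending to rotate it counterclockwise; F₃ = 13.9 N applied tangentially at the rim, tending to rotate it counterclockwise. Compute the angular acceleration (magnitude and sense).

α ≈ 38.2 rad/s², counterclockwise

I = ½MR² = (1/2)(23.0)(0.111)² = 0.1417 kg·m².
Taking counterclockwise as positive: τ₁ = +(11.4)(0.111) = +1.265 N·m; τ₂ = +(56.8)(0.0458) = +2.601 N·m; τ₃ = +(13.9)(0.111) = +1.543 N·m.
Net torque τ = 5.410 N·m.
α = τ/I = 5.410/0.1417 = 38.18 rad/s².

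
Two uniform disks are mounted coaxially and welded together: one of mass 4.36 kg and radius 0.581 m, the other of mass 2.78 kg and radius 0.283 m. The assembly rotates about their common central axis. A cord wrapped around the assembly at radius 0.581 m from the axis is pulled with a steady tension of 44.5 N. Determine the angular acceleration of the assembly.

I = ½M₁R₁² + ½M₂R₂² = ½(4.36)(0.581)² + ½(2.78)(0.283)² = 0.8472 kg·m².
τ = F r = (44.5)(0.581) = 25.85 N·m.
α = τ/I = 25.85/0.8472 = 30.52 rad/s².

α ≈ 30.5 rad/s²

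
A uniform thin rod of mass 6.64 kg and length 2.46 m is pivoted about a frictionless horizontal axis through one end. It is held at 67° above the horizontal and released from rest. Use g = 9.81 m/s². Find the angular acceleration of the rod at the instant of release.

About the pivot, I = (1/3)ML² = (1/3)(6.64)(2.46)² = 13.39 kg·m².
The weight acts at the center, a distance L/2 = 1.230 m from the pivot; τ = Mg(L/2) cos 67° = 31.31 N·m.
α = τ/I = 31.31/13.39 = 2.337 rad/s².
(Equivalently α = (3g/(2L)) cos 67° = 2.337 rad/s².)

α ≈ 2.34 rad/s²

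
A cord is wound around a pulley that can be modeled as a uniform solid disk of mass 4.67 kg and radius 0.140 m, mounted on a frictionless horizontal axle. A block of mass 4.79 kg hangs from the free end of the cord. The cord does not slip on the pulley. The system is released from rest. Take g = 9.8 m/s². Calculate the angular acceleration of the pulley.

α ≈ 47.1 rad/s²

I = ½MR² = (1/2)(4.67)(0.140)² = 0.04577 kg·m².
Block: mg − T = ma. Pulley: TR = Iα. No-slip: a = αR, so T = (I/R²)a = 2.335·a.
Then mg = (m + 2.335)a, so a = (4.79)(9.8)/(4.79 + 2.335) = 6.588 m/s².
α = a/R = 6.588/0.140 = 47.06 rad/s².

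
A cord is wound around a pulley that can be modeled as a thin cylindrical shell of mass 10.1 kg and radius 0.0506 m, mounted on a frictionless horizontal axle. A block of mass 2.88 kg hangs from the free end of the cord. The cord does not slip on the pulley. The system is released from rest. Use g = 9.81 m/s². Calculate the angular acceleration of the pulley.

α ≈ 43.0 rad/s²

I = MR² = (10.1)(0.0506)² = 0.02586 kg·m².
Block: mg − T = ma. Pulley: TR = Iα. No-slip: a = αR, so T = (I/R²)a = 10.10·a.
Then mg = (m + 10.10)a, so a = (2.88)(9.81)/(2.88 + 10.10) = 2.177 m/s².
α = a/R = 2.177/0.0506 = 43.02 rad/s².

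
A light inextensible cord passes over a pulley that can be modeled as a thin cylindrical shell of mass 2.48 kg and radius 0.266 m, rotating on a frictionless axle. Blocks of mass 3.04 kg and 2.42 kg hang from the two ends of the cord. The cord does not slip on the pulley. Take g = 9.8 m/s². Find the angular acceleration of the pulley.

I = MR² = (2.48)(0.266)² = 0.1755 kg·m².
Heavier block: m₁g − T₁ = m₁a. Lighter block: T₂ − m₂g = m₂a.
Pulley: (T₁ − T₂)R = Iα = I(a/R), so T₁ − T₂ = (I/R²)a = 1·M_p a = 2.480·a.
Adding the three: (m₁ − m₂)g = (m₁ + m₂ + 2.480)a, so a = (3.04 − 2.42)(9.8)/(3.04 + 2.42 + 2.480) = 0.7652 m/s².
α = a/R = 0.7652/0.266 = 2.877 rad/s².

α ≈ 2.88 rad/s²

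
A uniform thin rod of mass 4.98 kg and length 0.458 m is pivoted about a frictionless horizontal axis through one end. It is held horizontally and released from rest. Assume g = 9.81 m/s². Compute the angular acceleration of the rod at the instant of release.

α ≈ 32.1 rad/s²

About the pivot, I = (1/3)ML² = (1/3)(4.98)(0.458)² = 0.3482 kg·m².
The weight acts at the center, a distance L/2 = 0.2290 m from the pivot; τ = Mg(L/2) = 11.19 N·m.
α = τ/I = 11.19/0.3482 = 32.13 rad/s².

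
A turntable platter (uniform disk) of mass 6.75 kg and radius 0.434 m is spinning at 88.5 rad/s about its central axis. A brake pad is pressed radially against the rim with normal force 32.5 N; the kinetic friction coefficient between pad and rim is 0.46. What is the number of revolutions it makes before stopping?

≈ 61.1 revolutions

I = ½MR² = (1/2)(6.75)(0.434)² = 0.6357 kg·m².
Friction force f = μN = (0.46)(32.5) = 14.95 N at the rim; torque magnitude τ = fR = 6.488 N·m, opposing ω.
|α| = τ/I = 6.488/0.6357 = 10.21 rad/s² (deceleration).
ω² = ω₀² − 2|α|θ with ω = 0 ⇒ θ = ω₀²/(2|α|) = 383.7 rad = 61.07 rev.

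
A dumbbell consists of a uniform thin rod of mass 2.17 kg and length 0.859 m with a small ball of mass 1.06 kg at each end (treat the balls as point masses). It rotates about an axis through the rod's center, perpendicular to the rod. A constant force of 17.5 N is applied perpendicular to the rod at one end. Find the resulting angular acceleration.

α ≈ 14.3 rad/s²

I_rod = (1/12)ML² = (1/12)(2.17)(0.859)² = 0.1334 kg·m².
I_balls = 2·m·(L/2)² = 2(1.06)(0.4295)² = 0.3911 kg·m².
Total I = 0.5245 kg·m².
τ = F·(L/2) = (17.5)(0.429) = 7.516 N·m.
α = τ/I = 7.516/0.5245 = 14.33 rad/s².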